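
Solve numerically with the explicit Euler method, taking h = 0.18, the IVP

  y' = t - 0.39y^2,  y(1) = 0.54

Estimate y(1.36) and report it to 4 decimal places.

0.8776

Euler: y_{n+1} = y_n + h·f(t_n, y_n).
t=1.000000, y=0.540000: f=0.886276 → y ← 0.540000 + 0.18·0.886276 = 0.699530
t=1.180000, y=0.699530: f=0.989157 → y ← 0.699530 + 0.18·0.989157 = 0.877578
y(1.36) ≈ 0.8776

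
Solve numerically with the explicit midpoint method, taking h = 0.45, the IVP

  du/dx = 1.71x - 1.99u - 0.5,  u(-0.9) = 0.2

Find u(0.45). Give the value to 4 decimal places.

-0.0825

Midpoint: k1 = f(x_n, u_n); k2 = f(x_n + h/2, u_n + (h/2)·k1); u_{n+1} = u_n + h·k2.
x=-0.900000, u=0.200000:
  k1 = f(-0.900000, 0.200000) = -2.437000
  k2 = f(-0.675000, -0.348325) = -0.961083
  u ← 0.200000 + 0.45·(-0.961083) = -0.232487
x=-0.450000, u=-0.232487:
  k1 = f(-0.450000, -0.232487) = -0.806850
  k2 = f(-0.225000, -0.414029) = -0.060833
  u ← -0.232487 + 0.45·(-0.060833) = -0.259862
x=0.000000, u=-0.259862:
  k1 = f(0.000000, -0.259862) = 0.017126
  k2 = f(0.225000, -0.256009) = 0.394208
  u ← -0.259862 + 0.45·0.394208 = -0.082469
u(0.45) ≈ -0.0825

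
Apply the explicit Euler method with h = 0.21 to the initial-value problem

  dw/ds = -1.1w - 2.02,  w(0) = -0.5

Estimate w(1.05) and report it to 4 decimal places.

-1.4770

Euler: w_{n+1} = w_n + h·f(s_n, w_n).
s=0.000000, w=-0.500000: f=-1.470000 → w ← -0.500000 + 0.21·(-1.470000) = -0.808700
s=0.210000, w=-0.808700: f=-1.130430 → w ← -0.808700 + 0.21·(-1.130430) = -1.046090
s=0.420000, w=-1.046090: f=-0.869301 → w ← -1.046090 + 0.21·(-0.869301) = -1.228643
s=0.630000, w=-1.228643: f=-0.668492 → w ← -1.228643 + 0.21·(-0.668492) = -1.369027
s=0.840000, w=-1.369027: f=-0.514071 → w ← -1.369027 + 0.21·(-0.514071) = -1.476982
w(1.05) ≈ -1.4770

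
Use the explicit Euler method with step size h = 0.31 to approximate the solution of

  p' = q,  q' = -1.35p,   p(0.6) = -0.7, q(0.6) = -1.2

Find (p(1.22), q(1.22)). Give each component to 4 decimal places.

Euler on (p,q): p_{n+1} = p_n + h·p', q_{n+1} = q_n + h·q'.
0.600000: (-0.700000, -1.200000); f=(-1.200000, 0.945000) → (-1.072000, -0.907050)
0.910000: (-1.072000, -0.907050); f=(-0.907050, 1.447200) → (-1.353185, -0.458418)
(p(1.22), q(1.22)) ≈ (-1.3532, -0.4584)

-1.3532, -0.4584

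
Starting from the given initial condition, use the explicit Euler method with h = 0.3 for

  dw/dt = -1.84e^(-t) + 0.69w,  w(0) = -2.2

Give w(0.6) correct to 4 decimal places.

-4.2803

Euler: w_{n+1} = w_n + h·f(t_n, w_n).
t=0.000000, w=-2.200000: f=-3.358000 → w ← -2.200000 + 0.3·(-3.358000) = -3.207400
t=0.300000, w=-3.207400: f=-3.576212 → w ← -3.207400 + 0.3·(-3.576212) = -4.280263
w(0.6) ≈ -4.2803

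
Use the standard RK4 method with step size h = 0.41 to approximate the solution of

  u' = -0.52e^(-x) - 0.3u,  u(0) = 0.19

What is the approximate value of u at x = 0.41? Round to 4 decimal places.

0.0041

RK4: k1 = f(x_n, u_n); k2 = f(x_n + h/2, u_n + (h/2)·k1); k3 = f(x_n + h/2, u_n + (h/2)·k2); k4 = f(x_n + h, u_n + h·k3); u_{n+1} = u_n + (h/6)·(k1 + 2k2 + 2k3 + k4).
x=0.000000, u=0.190000:
  k1 = f(0.000000, 0.190000) = -0.577000
  k2 = f(0.205000, 0.071715) = -0.445131
  k3 = f(0.205000, 0.098748) = -0.453241
  k4 = f(0.410000, 0.004171) = -0.346349
  u ← 0.190000 + (0.41/6)·(k1 + 2k2 + 2k3 + k4) = 0.004127
u(0.41) ≈ 0.0041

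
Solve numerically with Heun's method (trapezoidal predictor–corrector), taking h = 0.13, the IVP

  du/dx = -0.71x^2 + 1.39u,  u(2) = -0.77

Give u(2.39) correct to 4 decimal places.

Heun: k1 = f(x_n, u_n); k2 = f(x_n + h, u_n + h·k1); u_{n+1} = u_n + (h/2)·(k1 + k2).
x=2.000000, u=-0.770000:
  k1 = f(2.000000, -0.770000) = -3.910300
  k2 = f(2.130000, -1.278339) = -4.998090
  u ← -0.770000 + (0.13/2)·(-3.910300 + (-4.998090)) = -1.349045
x=2.130000, u=-1.349045:
  k1 = f(2.130000, -1.349045) = -5.096372
  k2 = f(2.260000, -2.011574) = -6.422483
  u ← -1.349045 + (0.13/2)·(-5.096372 + (-6.422483)) = -2.097771
x=2.260000, u=-2.097771:
  k1 = f(2.260000, -2.097771) = -6.542298
  k2 = f(2.390000, -2.948270) = -8.153686
  u ← -2.097771 + (0.13/2)·(-6.542298 + (-8.153686)) = -3.053010
u(2.39) ≈ -3.0530

-3.0530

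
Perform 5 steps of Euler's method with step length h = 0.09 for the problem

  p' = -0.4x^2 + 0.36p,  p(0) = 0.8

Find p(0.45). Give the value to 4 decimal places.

0.9293

Euler: p_{n+1} = p_n + h·f(x_n, p_n).
x=0.000000, p=0.800000: f=0.288000 → p ← 0.800000 + 0.09·0.288000 = 0.825920
x=0.090000, p=0.825920: f=0.294091 → p ← 0.825920 + 0.09·0.294091 = 0.852388
x=0.180000, p=0.852388: f=0.293900 → p ← 0.852388 + 0.09·0.293900 = 0.878839
x=0.270000, p=0.878839: f=0.287222 → p ← 0.878839 + 0.09·0.287222 = 0.904689
x=0.360000, p=0.904689: f=0.273848 → p ← 0.904689 + 0.09·0.273848 = 0.929336
p(0.45) ≈ 0.9293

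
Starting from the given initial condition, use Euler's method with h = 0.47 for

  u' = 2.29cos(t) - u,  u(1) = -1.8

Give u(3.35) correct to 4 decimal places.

Euler: u_{n+1} = u_n + h·f(t_n, u_n).
t=1.000000, u=-1.800000: f=3.037292 → u ← -1.800000 + 0.47·3.037292 = -0.372473
t=1.470000, u=-0.372473: f=0.602906 → u ← -0.372473 + 0.47·0.602906 = -0.089107
t=1.940000, u=-0.089107: f=-0.737292 → u ← -0.089107 + 0.47·(-0.737292) = -0.435634
t=2.410000, u=-0.435634: f=-1.268381 → u ← -0.435634 + 0.47·(-1.268381) = -1.031773
t=2.880000, u=-1.031773: f=-1.180319 → u ← -1.031773 + 0.47·(-1.180319) = -1.586523
u(3.35) ≈ -1.5865

-1.5865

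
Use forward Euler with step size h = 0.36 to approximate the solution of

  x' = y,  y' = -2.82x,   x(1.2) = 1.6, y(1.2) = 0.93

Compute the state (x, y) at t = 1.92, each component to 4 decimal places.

1.6848, -2.6585

Euler on (x,y): x_{n+1} = x_n + h·x', y_{n+1} = y_n + h·y'.
1.200000: (1.600000, 0.930000); f=(0.930000, -4.512000) → (1.934800, -0.694320)
1.560000: (1.934800, -0.694320); f=(-0.694320, -5.456136) → (1.684845, -2.658529)
(x(1.92), y(1.92)) ≈ (1.6848, -2.6585)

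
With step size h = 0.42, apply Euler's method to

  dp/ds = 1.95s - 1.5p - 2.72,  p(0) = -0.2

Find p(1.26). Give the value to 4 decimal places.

-0.9164

Euler: p_{n+1} = p_n + h·f(s_n, p_n).
s=0.000000, p=-0.200000: f=-2.420000 → p ← -0.200000 + 0.42·(-2.420000) = -1.216400
s=0.420000, p=-1.216400: f=-0.076400 → p ← -1.216400 + 0.42·(-0.076400) = -1.248488
s=0.840000, p=-1.248488: f=0.790732 → p ← -1.248488 + 0.42·0.790732 = -0.916381
p(1.26) ≈ -0.9164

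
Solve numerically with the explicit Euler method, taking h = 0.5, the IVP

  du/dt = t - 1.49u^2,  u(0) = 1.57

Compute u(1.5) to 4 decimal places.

Euler: u_{n+1} = u_n + h·f(t_n, u_n).
t=0.000000, u=1.570000: f=-3.672701 → u ← 1.570000 + 0.5·(-3.672701) = -0.266351
t=0.500000, u=-0.266351: f=0.394296 → u ← -0.266351 + 0.5·0.394296 = -0.069203
t=1.000000, u=-0.069203: f=0.992864 → u ← -0.069203 + 0.5·0.992864 = 0.427229
u(1.5) ≈ 0.4272

0.4272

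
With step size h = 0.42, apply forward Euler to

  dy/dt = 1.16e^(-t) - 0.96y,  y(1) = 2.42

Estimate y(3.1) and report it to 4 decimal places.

Euler: y_{n+1} = y_n + h·f(t_n, y_n).
t=1.000000, y=2.420000: f=-1.896460 → y ← 2.420000 + 0.42·(-1.896460) = 1.623487
t=1.420000, y=1.623487: f=-1.278159 → y ← 1.623487 + 0.42·(-1.278159) = 1.086660
t=1.840000, y=1.086660: f=-0.858965 → y ← 1.086660 + 0.42·(-0.858965) = 0.725895
t=2.260000, y=0.725895: f=-0.575812 → y ← 0.725895 + 0.42·(-0.575812) = 0.484053
t=2.680000, y=0.484053: f=-0.385158 → y ← 0.484053 + 0.42·(-0.385158) = 0.322287
y(3.1) ≈ 0.3223

0.3223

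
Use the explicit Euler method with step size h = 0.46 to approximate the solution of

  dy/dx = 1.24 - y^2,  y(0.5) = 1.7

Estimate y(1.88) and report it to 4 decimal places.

Euler: y_{n+1} = y_n + h·f(x_n, y_n).
x=0.500000, y=1.700000: f=-1.650000 → y ← 1.700000 + 0.46·(-1.650000) = 0.941000
x=0.960000, y=0.941000: f=0.354519 → y ← 0.941000 + 0.46·0.354519 = 1.104079
x=1.420000, y=1.104079: f=0.021010 → y ← 1.104079 + 0.46·0.021010 = 1.113743
y(1.88) ≈ 1.1137

1.1137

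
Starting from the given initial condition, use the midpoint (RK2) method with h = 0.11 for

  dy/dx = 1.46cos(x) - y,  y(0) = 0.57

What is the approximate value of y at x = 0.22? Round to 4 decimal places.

0.7431

Midpoint: k1 = f(x_n, y_n); k2 = f(x_n + h/2, y_n + (h/2)·k1); y_{n+1} = y_n + h·k2.
x=0.000000, y=0.570000:
  k1 = f(0.000000, 0.570000) = 0.890000
  k2 = f(0.055000, 0.618950) = 0.838842
  y ← 0.570000 + 0.11·0.838842 = 0.662273
x=0.110000, y=0.662273:
  k1 = f(0.110000, 0.662273) = 0.788903
  k2 = f(0.165000, 0.705662) = 0.734508
  y ← 0.662273 + 0.11·0.734508 = 0.743069
y(0.22) ≈ 0.7431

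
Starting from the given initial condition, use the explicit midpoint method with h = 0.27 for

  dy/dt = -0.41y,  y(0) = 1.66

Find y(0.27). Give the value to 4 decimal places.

1.4864

Midpoint: k1 = f(t_n, y_n); k2 = f(t_n + h/2, y_n + (h/2)·k1); y_{n+1} = y_n + h·k2.
t=0.000000, y=1.660000:
  k1 = f(0.000000, 1.660000) = -0.680600
  k2 = f(0.135000, 1.568119) = -0.642929
  y ← 1.660000 + 0.27·(-0.642929) = 1.486409
y(0.27) ≈ 1.4864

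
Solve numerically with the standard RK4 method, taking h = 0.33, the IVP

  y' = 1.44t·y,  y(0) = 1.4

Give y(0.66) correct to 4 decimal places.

1.9157

RK4: k1 = f(t_n, y_n); k2 = f(t_n + h/2, y_n + (h/2)·k1); k3 = f(t_n + h/2, y_n + (h/2)·k2); k4 = f(t_n + h, y_n + h·k3); y_{n+1} = y_n + (h/6)·(k1 + 2k2 + 2k3 + k4).
t=0.000000, y=1.400000:
  k1 = f(0.000000, 1.400000) = 0.000000
  k2 = f(0.165000, 1.400000) = 0.332640
  k3 = f(0.165000, 1.454886) = 0.345681
  k4 = f(0.330000, 1.514075) = 0.719488
  y ← 1.400000 + (0.33/6)·(k1 + 2k2 + 2k3 + k4) = 1.514187
t=0.330000, y=1.514187:
  k1 = f(0.330000, 1.514187) = 0.719542
  k2 = f(0.495000, 1.632912) = 1.163939
  k3 = f(0.495000, 1.706237) = 1.216206
  k4 = f(0.660000, 1.915535) = 1.820525
  y ← 1.514187 + (0.33/6)·(k1 + 2k2 + 2k3 + k4) = 1.915707
y(0.66) ≈ 1.9157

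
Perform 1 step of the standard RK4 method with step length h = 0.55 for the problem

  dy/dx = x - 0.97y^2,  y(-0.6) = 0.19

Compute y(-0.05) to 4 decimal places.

RK4: k1 = f(x_n, y_n); k2 = f(x_n + h/2, y_n + (h/2)·k1); k3 = f(x_n + h/2, y_n + (h/2)·k2); k4 = f(x_n + h, y_n + h·k3); y_{n+1} = y_n + (h/6)·(k1 + 2k2 + 2k3 + k4).
x=-0.600000, y=0.190000:
  k1 = f(-0.600000, 0.190000) = -0.635017
  k2 = f(-0.325000, 0.015370) = -0.325229
  k3 = f(-0.325000, 0.100562) = -0.334809
  k4 = f(-0.050000, 0.005855) = -0.050033
  y ← 0.190000 + (0.55/6)·(k1 + 2k2 + 2k3 + k4) = 0.006197
y(-0.05) ≈ 0.0062

0.0062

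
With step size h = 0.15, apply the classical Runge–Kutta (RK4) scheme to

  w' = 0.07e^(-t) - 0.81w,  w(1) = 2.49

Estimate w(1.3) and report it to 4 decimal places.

1.9587

RK4: k1 = f(t_n, w_n); k2 = f(t_n + h/2, w_n + (h/2)·k1); k3 = f(t_n + h/2, w_n + (h/2)·k2); k4 = f(t_n + h, w_n + h·k3); w_{n+1} = w_n + (h/6)·(k1 + 2k2 + 2k3 + k4).
t=1.000000, w=2.490000:
  k1 = f(1.000000, 2.490000) = -1.991148
  k2 = f(1.075000, 2.340664) = -1.872047
  k3 = f(1.075000, 2.349596) = -1.879282
  k4 = f(1.150000, 2.208108) = -1.766403
  w ← 2.490000 + (0.15/6)·(k1 + 2k2 + 2k3 + k4) = 2.208495
t=1.150000, w=2.208495:
  k1 = f(1.150000, 2.208495) = -1.766716
  k2 = f(1.225000, 2.075991) = -1.660990
  k3 = f(1.225000, 2.083921) = -1.667413
  k4 = f(1.300000, 1.958383) = -1.567213
  w ← 2.208495 + (0.15/6)·(k1 + 2k2 + 2k3 + k4) = 1.958726
w(1.3) ≈ 1.9587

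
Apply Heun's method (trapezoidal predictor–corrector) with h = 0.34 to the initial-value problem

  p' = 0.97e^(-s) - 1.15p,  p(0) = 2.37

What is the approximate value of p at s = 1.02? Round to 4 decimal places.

Heun: k1 = f(s_n, p_n); k2 = f(s_n + h, p_n + h·k1); p_{n+1} = p_n + (h/2)·(k1 + k2).
s=0.000000, p=2.370000:
  k1 = f(0.000000, 2.370000) = -1.755500
  k2 = f(0.340000, 1.773130) = -1.348682
  p ← 2.370000 + (0.34/2)·(-1.755500 + (-1.348682)) = 1.842289
s=0.340000, p=1.842289:
  k1 = f(0.340000, 1.842289) = -1.428215
  k2 = f(0.680000, 1.356696) = -1.068782
  p ← 1.842289 + (0.34/2)·(-1.428215 + (-1.068782)) = 1.417800
s=0.680000, p=1.417800:
  k1 = f(0.680000, 1.417800) = -1.139051
  k2 = f(1.020000, 1.030522) = -0.835323
  p ← 1.417800 + (0.34/2)·(-1.139051 + (-0.835323)) = 1.082156
p(1.02) ≈ 1.0822

1.0822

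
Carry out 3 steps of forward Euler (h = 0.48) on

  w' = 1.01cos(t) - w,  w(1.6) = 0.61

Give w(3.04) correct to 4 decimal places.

Euler: w_{n+1} = w_n + h·f(t_n, w_n).
t=1.600000, w=0.610000: f=-0.639492 → w ← 0.610000 + 0.48·(-0.639492) = 0.303044
t=2.080000, w=0.303044: f=-0.795401 → w ← 0.303044 + 0.48·(-0.795401) = -0.078748
t=2.560000, w=-0.078748: f=-0.765196 → w ← -0.078748 + 0.48·(-0.765196) = -0.446043
w(3.04) ≈ -0.4460

-0.4460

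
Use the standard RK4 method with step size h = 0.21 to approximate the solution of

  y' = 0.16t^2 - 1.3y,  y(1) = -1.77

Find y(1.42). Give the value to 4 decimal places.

-0.9464

RK4: k1 = f(t_n, y_n); k2 = f(t_n + h/2, y_n + (h/2)·k1); k3 = f(t_n + h/2, y_n + (h/2)·k2); k4 = f(t_n + h, y_n + h·k3); y_{n+1} = y_n + (h/6)·(k1 + 2k2 + 2k3 + k4).
t=1.000000, y=-1.770000:
  k1 = f(1.000000, -1.770000) = 2.461000
  k2 = f(1.105000, -1.511595) = 2.160438
  k3 = f(1.105000, -1.543154) = 2.201464
  k4 = f(1.210000, -1.307693) = 1.934256
  y ← -1.770000 + (0.21/6)·(k1 + 2k2 + 2k3 + k4) = -1.310833
t=1.210000, y=-1.310833:
  k1 = f(1.210000, -1.310833) = 1.938339
  k2 = f(1.315000, -1.107307) = 1.716176
  k3 = f(1.315000, -1.130634) = 1.746501
  k4 = f(1.420000, -0.944068) = 1.549912
  y ← -1.310833 + (0.21/6)·(k1 + 2k2 + 2k3 + k4) = -0.946357
y(1.42) ≈ -0.9464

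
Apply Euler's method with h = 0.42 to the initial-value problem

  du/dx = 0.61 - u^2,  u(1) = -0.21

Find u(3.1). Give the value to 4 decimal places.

Euler: u_{n+1} = u_n + h·f(x_n, u_n).
x=1.000000, u=-0.210000: f=0.565900 → u ← -0.210000 + 0.42·0.565900 = 0.027678
x=1.420000, u=0.027678: f=0.609234 → u ← 0.027678 + 0.42·0.609234 = 0.283556
x=1.840000, u=0.283556: f=0.529596 → u ← 0.283556 + 0.42·0.529596 = 0.505987
x=2.260000, u=0.505987: f=0.353978 → u ← 0.505987 + 0.42·0.353978 = 0.654657
x=2.680000, u=0.654657: f=0.181424 → u ← 0.654657 + 0.42·0.181424 = 0.730855
u(3.1) ≈ 0.7309

0.7309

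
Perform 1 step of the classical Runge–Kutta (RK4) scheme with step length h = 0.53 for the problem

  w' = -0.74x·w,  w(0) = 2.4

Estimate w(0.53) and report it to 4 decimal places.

RK4: k1 = f(x_n, w_n); k2 = f(x_n + h/2, w_n + (h/2)·k1); k3 = f(x_n + h/2, w_n + (h/2)·k2); k4 = f(x_n + h, w_n + h·k3); w_{n+1} = w_n + (h/6)·(k1 + 2k2 + 2k3 + k4).
x=0.000000, w=2.400000:
  k1 = f(0.000000, 2.400000) = 0.000000
  k2 = f(0.265000, 2.400000) = -0.470640
  k3 = f(0.265000, 2.275280) = -0.446182
  k4 = f(0.530000, 2.163523) = -0.848534
  w ← 2.400000 + (0.53/6)·(k1 + 2k2 + 2k3 + k4) = 2.163074
w(0.53) ≈ 2.1631

2.1631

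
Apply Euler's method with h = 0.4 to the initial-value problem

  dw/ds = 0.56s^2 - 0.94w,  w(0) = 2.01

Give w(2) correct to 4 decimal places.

Euler: w_{n+1} = w_n + h·f(s_n, w_n).
s=0.000000, w=2.010000: f=-1.889400 → w ← 2.010000 + 0.4·(-1.889400) = 1.254240
s=0.400000, w=1.254240: f=-1.089386 → w ← 1.254240 + 0.4·(-1.089386) = 0.818486
s=0.800000, w=0.818486: f=-0.410977 → w ← 0.818486 + 0.4·(-0.410977) = 0.654095
s=1.200000, w=0.654095: f=0.191551 → w ← 0.654095 + 0.4·0.191551 = 0.730715
s=1.600000, w=0.730715: f=0.746728 → w ← 0.730715 + 0.4·0.746728 = 1.029406
w(2) ≈ 1.0294

1.0294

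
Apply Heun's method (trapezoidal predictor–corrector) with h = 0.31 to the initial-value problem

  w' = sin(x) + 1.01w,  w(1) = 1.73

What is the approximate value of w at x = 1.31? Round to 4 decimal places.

2.6775

Heun: k1 = f(x_n, w_n); k2 = f(x_n + h, w_n + h·k1); w_{n+1} = w_n + (h/2)·(k1 + k2).
x=1.000000, w=1.730000:
  k1 = f(1.000000, 1.730000) = 2.588771
  k2 = f(1.310000, 2.532519) = 3.524029
  w ← 1.730000 + (0.31/2)·(2.588771 + 3.524029) = 2.677484
w(1.31) ≈ 2.6775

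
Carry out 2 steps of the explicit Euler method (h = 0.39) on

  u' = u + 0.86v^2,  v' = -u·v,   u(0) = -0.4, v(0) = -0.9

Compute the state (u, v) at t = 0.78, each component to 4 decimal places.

Euler on (u,v): u_{n+1} = u_n + h·u', v_{n+1} = v_n + h·v'.
0.000000: (-0.400000, -0.900000); f=(0.296600, -0.360000) → (-0.284326, -1.040400)
0.390000: (-0.284326, -1.040400); f=(0.646566, -0.295813) → (-0.032165, -1.155767)
(u(0.78), v(0.78)) ≈ (-0.0322, -1.1558)

-0.0322, -1.1558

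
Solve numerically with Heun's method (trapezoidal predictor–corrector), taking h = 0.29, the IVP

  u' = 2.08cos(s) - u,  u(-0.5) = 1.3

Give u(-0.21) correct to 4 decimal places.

1.4606

Heun: k1 = f(s_n, u_n); k2 = f(s_n + h, u_n + h·k1); u_{n+1} = u_n + (h/2)·(k1 + k2).
s=-0.500000, u=1.300000:
  k1 = f(-0.500000, 1.300000) = 0.525372
  k2 = f(-0.210000, 1.452358) = 0.581947
  u ← 1.300000 + (0.29/2)·(0.525372 + 0.581947) = 1.460561
u(-0.21) ≈ 1.4606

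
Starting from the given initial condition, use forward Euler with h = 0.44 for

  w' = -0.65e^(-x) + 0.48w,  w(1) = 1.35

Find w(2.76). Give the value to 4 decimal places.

Euler: w_{n+1} = w_n + h·f(x_n, w_n).
x=1.000000, w=1.350000: f=0.408878 → w ← 1.350000 + 0.44·0.408878 = 1.529906
x=1.440000, w=1.529906: f=0.580352 → w ← 1.529906 + 0.44·0.580352 = 1.785261
x=1.880000, w=1.785261: f=0.757742 → w ← 1.785261 + 0.44·0.757742 = 2.118668
x=2.320000, w=2.118668: f=0.953083 → w ← 2.118668 + 0.44·0.953083 = 2.538024
w(2.76) ≈ 2.5380

2.5380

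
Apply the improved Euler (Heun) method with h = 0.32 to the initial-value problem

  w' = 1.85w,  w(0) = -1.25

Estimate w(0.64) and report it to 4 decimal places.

-3.9039

Heun: k1 = f(s_n, w_n); k2 = f(s_n + h, w_n + h·k1); w_{n+1} = w_n + (h/2)·(k1 + k2).
s=0.000000, w=-1.250000:
  k1 = f(0.000000, -1.250000) = -2.312500
  k2 = f(0.320000, -1.990000) = -3.681500
  w ← -1.250000 + (0.32/2)·(-2.312500 + (-3.681500)) = -2.209040
s=0.320000, w=-2.209040:
  k1 = f(0.320000, -2.209040) = -4.086724
  k2 = f(0.640000, -3.516792) = -6.506065
  w ← -2.209040 + (0.32/2)·(-4.086724 + (-6.506065)) = -3.903886
w(0.64) ≈ -3.9039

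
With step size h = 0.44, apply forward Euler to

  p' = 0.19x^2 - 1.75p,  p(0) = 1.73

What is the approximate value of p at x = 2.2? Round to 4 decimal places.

Euler: p_{n+1} = p_n + h·f(x_n, p_n).
x=0.000000, p=1.730000: f=-3.027500 → p ← 1.730000 + 0.44·(-3.027500) = 0.397900
x=0.440000, p=0.397900: f=-0.659541 → p ← 0.397900 + 0.44·(-0.659541) = 0.107702
x=0.880000, p=0.107702: f=-0.041342 → p ← 0.107702 + 0.44·(-0.041342) = 0.089511
x=1.320000, p=0.089511: f=0.174411 → p ← 0.089511 + 0.44·0.174411 = 0.166252
x=1.760000, p=0.166252: f=0.297603 → p ← 0.166252 + 0.44·0.297603 = 0.297197
p(2.2) ≈ 0.2972

0.2972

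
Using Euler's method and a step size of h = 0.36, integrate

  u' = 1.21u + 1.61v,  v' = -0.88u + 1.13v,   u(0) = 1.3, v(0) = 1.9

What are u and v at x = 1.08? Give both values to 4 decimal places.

Euler on (u,v): u_{n+1} = u_n + h·u', v_{n+1} = v_n + h·v'.
0.000000: (1.300000, 1.900000); f=(4.632000, 1.003000) → (2.967520, 2.261080)
0.360000: (2.967520, 2.261080); f=(7.231038, -0.056397) → (5.570694, 2.240777)
0.720000: (5.570694, 2.240777); f=(10.348190, -2.370132) → (9.296042, 1.387529)
(u(1.08), v(1.08)) ≈ (9.2960, 1.3875)

9.2960, 1.3875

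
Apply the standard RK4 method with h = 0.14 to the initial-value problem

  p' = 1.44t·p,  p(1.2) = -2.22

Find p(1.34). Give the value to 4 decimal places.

RK4: k1 = f(t_n, p_n); k2 = f(t_n + h/2, p_n + (h/2)·k1); k3 = f(t_n + h/2, p_n + (h/2)·k2); k4 = f(t_n + h, p_n + h·k3); p_{n+1} = p_n + (h/6)·(k1 + 2k2 + 2k3 + k4).
t=1.200000, p=-2.220000:
  k1 = f(1.200000, -2.220000) = -3.836160
  k2 = f(1.270000, -2.488531) = -4.551026
  k3 = f(1.270000, -2.538572) = -4.642540
  k4 = f(1.340000, -2.869956) = -5.537866
  p ← -2.220000 + (0.14/6)·(k1 + 2k2 + 2k3 + k4) = -2.867760
p(1.34) ≈ -2.8678

-2.8678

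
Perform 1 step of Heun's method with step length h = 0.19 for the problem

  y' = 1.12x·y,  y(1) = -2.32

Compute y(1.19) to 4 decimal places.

-2.9231

Heun: k1 = f(x_n, y_n); k2 = f(x_n + h, y_n + h·k1); y_{n+1} = y_n + (h/2)·(k1 + k2).
x=1.000000, y=-2.320000:
  k1 = f(1.000000, -2.320000) = -2.598400
  k2 = f(1.190000, -2.813696) = -3.750094
  y ← -2.320000 + (0.19/2)·(-2.598400 + (-3.750094)) = -2.923107
y(1.19) ≈ -2.9231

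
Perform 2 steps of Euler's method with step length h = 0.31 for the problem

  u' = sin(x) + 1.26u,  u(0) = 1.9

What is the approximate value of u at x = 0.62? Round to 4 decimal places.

Euler: u_{n+1} = u_n + h·f(x_n, u_n).
x=0.000000, u=1.900000: f=2.394000 → u ← 1.900000 + 0.31·2.394000 = 2.642140
x=0.310000, u=2.642140: f=3.634155 → u ← 2.642140 + 0.31·3.634155 = 3.768728
u(0.62) ≈ 3.7687

3.7687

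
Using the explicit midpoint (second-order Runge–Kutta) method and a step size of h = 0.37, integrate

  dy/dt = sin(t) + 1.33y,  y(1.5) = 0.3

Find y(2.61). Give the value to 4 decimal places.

3.4354

Midpoint: k1 = f(t_n, y_n); k2 = f(t_n + h/2, y_n + (h/2)·k1); y_{n+1} = y_n + h·k2.
t=1.500000, y=0.300000:
  k1 = f(1.500000, 0.300000) = 1.396495
  k2 = f(1.685000, 0.558352) = 1.736093
  y ← 0.300000 + 0.37·1.736093 = 0.942355
t=1.870000, y=0.942355:
  k1 = f(1.870000, 0.942355) = 2.208903
  k2 = f(2.055000, 1.351002) = 2.681878
  y ← 0.942355 + 0.37·2.681878 = 1.934649
t=2.240000, y=1.934649:
  k1 = f(2.240000, 1.934649) = 3.357400
  k2 = f(2.425000, 2.555768) = 4.055991
  y ← 1.934649 + 0.37·4.055991 = 3.435366
y(2.61) ≈ 3.4354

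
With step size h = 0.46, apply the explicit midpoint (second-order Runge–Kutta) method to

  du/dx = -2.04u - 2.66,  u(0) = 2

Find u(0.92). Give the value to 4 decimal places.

Midpoint: k1 = f(x_n, u_n); k2 = f(x_n + h/2, u_n + (h/2)·k1); u_{n+1} = u_n + h·k2.
x=0.000000, u=2.000000:
  k1 = f(0.000000, 2.000000) = -6.740000
  k2 = f(0.230000, 0.449800) = -3.577592
  u ← 2.000000 + 0.46·(-3.577592) = 0.354308
x=0.460000, u=0.354308:
  k1 = f(0.460000, 0.354308) = -3.382788
  k2 = f(0.690000, -0.423733) = -1.795584
  u ← 0.354308 + 0.46·(-1.795584) = -0.471661
u(0.92) ≈ -0.4717

-0.4717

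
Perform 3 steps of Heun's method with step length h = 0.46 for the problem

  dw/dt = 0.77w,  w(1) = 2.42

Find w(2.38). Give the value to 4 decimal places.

6.8843

Heun: k1 = f(t_n, w_n); k2 = f(t_n + h, w_n + h·k1); w_{n+1} = w_n + (h/2)·(k1 + k2).
t=1.000000, w=2.420000:
  k1 = f(1.000000, 2.420000) = 1.863400
  k2 = f(1.460000, 3.277164) = 2.523416
  w ← 2.420000 + (0.46/2)·(1.863400 + 2.523416) = 3.428968
t=1.460000, w=3.428968:
  k1 = f(1.460000, 3.428968) = 2.640305
  k2 = f(1.920000, 4.643508) = 3.575501
  w ← 3.428968 + (0.46/2)·(2.640305 + 3.575501) = 4.858603
t=1.920000, w=4.858603:
  k1 = f(1.920000, 4.858603) = 3.741124
  k2 = f(2.380000, 6.579520) = 5.066231
  w ← 4.858603 + (0.46/2)·(3.741124 + 5.066231) = 6.884295
w(2.38) ≈ 6.8843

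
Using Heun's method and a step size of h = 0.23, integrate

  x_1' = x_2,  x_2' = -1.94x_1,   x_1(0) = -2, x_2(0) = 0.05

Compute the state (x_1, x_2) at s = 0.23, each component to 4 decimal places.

Heun on (x_1,x_2): k1 = f(s_n, state_n); k2 = f(s_n + h, state_n + h·k1); state_{n+1} = state_n + (h/2)·(k1 + k2).
0.000000: (-2.000000, 0.050000)
  k1 = (0.050000, 3.880000)
  predictor → (-1.988500, 0.942400)
  k2 = (0.942400, 3.857690)
  → (-1.885874, 0.939834)
(x_1(0.23), x_2(0.23)) ≈ (-1.8859, 0.9398)

-1.8859, 0.9398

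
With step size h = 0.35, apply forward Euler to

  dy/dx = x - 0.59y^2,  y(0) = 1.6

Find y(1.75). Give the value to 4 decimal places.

Euler: y_{n+1} = y_n + h·f(x_n, y_n).
x=0.000000, y=1.600000: f=-1.510400 → y ← 1.600000 + 0.35·(-1.510400) = 1.071360
x=0.350000, y=1.071360: f=-0.327209 → y ← 1.071360 + 0.35·(-0.327209) = 0.956837
x=0.700000, y=0.956837: f=0.159833 → y ← 0.956837 + 0.35·0.159833 = 1.012778
x=1.050000, y=1.012778: f=0.444825 → y ← 1.012778 + 0.35·0.444825 = 1.168467
x=1.400000, y=1.168467: f=0.594464 → y ← 1.168467 + 0.35·0.594464 = 1.376530
y(1.75) ≈ 1.3765

1.3765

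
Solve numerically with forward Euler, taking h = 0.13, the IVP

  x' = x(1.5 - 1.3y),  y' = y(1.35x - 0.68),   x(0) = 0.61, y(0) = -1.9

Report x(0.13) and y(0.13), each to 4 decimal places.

Euler on (x,y): x_{n+1} = x_n + h·x', y_{n+1} = y_n + h·y'.
0.000000: (0.610000, -1.900000); f=(2.421700, -0.272650) → (0.924821, -1.935445)
(x(0.13), y(0.13)) ≈ (0.9248, -1.9354)

0.9248, -1.9354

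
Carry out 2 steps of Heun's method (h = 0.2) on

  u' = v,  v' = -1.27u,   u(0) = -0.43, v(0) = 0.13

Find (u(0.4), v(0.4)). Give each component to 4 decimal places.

-0.3359, 0.3298

Heun on (u,v): k1 = f(t_n, state_n); k2 = f(t_n + h, state_n + h·k1); state_{n+1} = state_n + (h/2)·(k1 + k2).
0.000000: (-0.430000, 0.130000)
  k1 = (0.130000, 0.546100)
  predictor → (-0.404000, 0.239220)
  k2 = (0.239220, 0.513080)
  → (-0.393078, 0.235918)
0.200000: (-0.393078, 0.235918)
  k1 = (0.235918, 0.499209)
  predictor → (-0.345894, 0.335760)
  k2 = (0.335760, 0.439286)
  → (-0.335910, 0.329767)
(u(0.4), v(0.4)) ≈ (-0.3359, 0.3298)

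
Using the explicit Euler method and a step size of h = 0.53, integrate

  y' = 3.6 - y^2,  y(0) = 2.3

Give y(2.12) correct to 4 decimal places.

Euler: y_{n+1} = y_n + h·f(t_n, y_n).
t=0.000000, y=2.300000: f=-1.690000 → y ← 2.300000 + 0.53·(-1.690000) = 1.404300
t=0.530000, y=1.404300: f=1.627942 → y ← 1.404300 + 0.53·1.627942 = 2.267109
t=1.060000, y=2.267109: f=-1.539783 → y ← 2.267109 + 0.53·(-1.539783) = 1.451024
t=1.590000, y=1.451024: f=1.494530 → y ← 1.451024 + 0.53·1.494530 = 2.243125
y(2.12) ≈ 2.2431

2.2431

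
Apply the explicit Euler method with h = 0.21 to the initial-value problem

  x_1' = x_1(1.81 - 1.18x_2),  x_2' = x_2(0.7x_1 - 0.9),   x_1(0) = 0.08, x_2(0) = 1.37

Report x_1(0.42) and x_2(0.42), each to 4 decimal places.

0.0916, 0.9279

Euler on (x_1,x_2): x_1_{n+1} = x_1_n + h·x_1', x_2_{n+1} = x_2_n + h·x_2'.
0.000000: (0.080000, 1.370000); f=(0.015472, -1.156280) → (0.083249, 1.127181)
0.210000: (0.083249, 1.127181); f=(0.039953, -0.948777) → (0.091639, 0.927938)
(x_1(0.42), x_2(0.42)) ≈ (0.0916, 0.9279)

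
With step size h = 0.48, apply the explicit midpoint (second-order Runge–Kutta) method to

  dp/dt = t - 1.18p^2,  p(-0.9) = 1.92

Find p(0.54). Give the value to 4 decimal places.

Midpoint: k1 = f(t_n, p_n); k2 = f(t_n + h/2, p_n + (h/2)·k1); p_{n+1} = p_n + h·k2.
t=-0.900000, p=1.920000:
  k1 = f(-0.900000, 1.920000) = -5.249952
  k2 = f(-0.660000, 0.660012) = -1.174026
  p ← 1.920000 + 0.48·(-1.174026) = 1.356468
t=-0.420000, p=1.356468:
  k1 = f(-0.420000, 1.356468) = -2.591205
  k2 = f(-0.180000, 0.734578) = -0.816734
  p ← 1.356468 + 0.48·(-0.816734) = 0.964435
t=0.060000, p=0.964435:
  k1 = f(0.060000, 0.964435) = -1.037559
  k2 = f(0.300000, 0.715421) = -0.303956
  p ← 0.964435 + 0.48·(-0.303956) = 0.818536
p(0.54) ≈ 0.8185

0.8185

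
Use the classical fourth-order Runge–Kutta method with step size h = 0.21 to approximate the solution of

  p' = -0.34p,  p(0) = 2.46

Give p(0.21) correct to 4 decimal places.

2.2905

RK4: k1 = f(t_n, p_n); k2 = f(t_n + h/2, p_n + (h/2)·k1); k3 = f(t_n + h/2, p_n + (h/2)·k2); k4 = f(t_n + h, p_n + h·k3); p_{n+1} = p_n + (h/6)·(k1 + 2k2 + 2k3 + k4).
t=0.000000, p=2.460000:
  k1 = f(0.000000, 2.460000) = -0.836400
  k2 = f(0.105000, 2.372178) = -0.806541
  k3 = f(0.105000, 2.375313) = -0.807607
  k4 = f(0.210000, 2.290403) = -0.778737
  p ← 2.460000 + (0.21/6)·(k1 + 2k2 + 2k3 + k4) = 2.290480
p(0.21) ≈ 2.2905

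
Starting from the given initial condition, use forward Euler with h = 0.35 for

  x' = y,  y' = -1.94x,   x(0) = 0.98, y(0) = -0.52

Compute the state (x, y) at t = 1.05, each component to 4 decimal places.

-0.2214, -1.9874

Euler on (x,y): x_{n+1} = x_n + h·x', y_{n+1} = y_n + h·y'.
0.000000: (0.980000, -0.520000); f=(-0.520000, -1.901200) → (0.798000, -1.185420)
0.350000: (0.798000, -1.185420); f=(-1.185420, -1.548120) → (0.383103, -1.727262)
0.700000: (0.383103, -1.727262); f=(-1.727262, -0.743220) → (-0.221439, -1.987389)
(x(1.05), y(1.05)) ≈ (-0.2214, -1.9874)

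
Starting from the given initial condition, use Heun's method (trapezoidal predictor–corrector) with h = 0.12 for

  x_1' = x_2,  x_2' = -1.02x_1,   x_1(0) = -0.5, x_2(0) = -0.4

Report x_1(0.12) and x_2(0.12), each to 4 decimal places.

Heun on (x_1,x_2): k1 = f(x_n, state_n); k2 = f(x_n + h, state_n + h·k1); state_{n+1} = state_n + (h/2)·(k1 + k2).
0.000000: (-0.500000, -0.400000)
  k1 = (-0.400000, 0.510000)
  predictor → (-0.548000, -0.338800)
  k2 = (-0.338800, 0.558960)
  → (-0.544328, -0.335862)
(x_1(0.12), x_2(0.12)) ≈ (-0.5443, -0.3359)

-0.5443, -0.3359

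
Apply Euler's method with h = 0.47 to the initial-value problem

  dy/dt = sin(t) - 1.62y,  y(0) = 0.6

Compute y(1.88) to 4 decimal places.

Euler: y_{n+1} = y_n + h·f(t_n, y_n).
t=0.000000, y=0.600000: f=-0.972000 → y ← 0.600000 + 0.47·(-0.972000) = 0.143160
t=0.470000, y=0.143160: f=0.220967 → y ← 0.143160 + 0.47·0.220967 = 0.247015
t=0.940000, y=0.247015: f=0.407395 → y ← 0.247015 + 0.47·0.407395 = 0.438490
t=1.410000, y=0.438490: f=0.276746 → y ← 0.438490 + 0.47·0.276746 = 0.568561
y(1.88) ≈ 0.5686

0.5686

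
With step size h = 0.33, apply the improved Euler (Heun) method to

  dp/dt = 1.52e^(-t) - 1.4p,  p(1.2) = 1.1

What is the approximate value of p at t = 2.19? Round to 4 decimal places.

Heun: k1 = f(t_n, p_n); k2 = f(t_n + h, p_n + h·k1); p_{n+1} = p_n + (h/2)·(k1 + k2).
t=1.200000, p=1.100000:
  k1 = f(1.200000, 1.100000) = -1.082185
  k2 = f(1.530000, 0.742879) = -0.710896
  p ← 1.100000 + (0.33/2)·(-1.082185 + (-0.710896)) = 0.804142
t=1.530000, p=0.804142:
  k1 = f(1.530000, 0.804142) = -0.796664
  k2 = f(1.860000, 0.541242) = -0.521117
  p ← 0.804142 + (0.33/2)·(-0.796664 + (-0.521117)) = 0.586708
t=1.860000, p=0.586708:
  k1 = f(1.860000, 0.586708) = -0.584768
  k2 = f(2.190000, 0.393734) = -0.381114
  p ← 0.586708 + (0.33/2)·(-0.584768 + (-0.381114)) = 0.427337
p(2.19) ≈ 0.4273

0.4273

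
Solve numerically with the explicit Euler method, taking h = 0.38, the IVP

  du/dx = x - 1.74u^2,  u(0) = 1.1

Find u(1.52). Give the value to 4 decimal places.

0.7898

Euler: u_{n+1} = u_n + h·f(x_n, u_n).
x=0.000000, u=1.100000: f=-2.105400 → u ← 1.100000 + 0.38·(-2.105400) = 0.299948
x=0.380000, u=0.299948: f=0.223454 → u ← 0.299948 + 0.38·0.223454 = 0.384861
x=0.760000, u=0.384861: f=0.502275 → u ← 0.384861 + 0.38·0.502275 = 0.575725
x=1.140000, u=0.575725: f=0.563260 → u ← 0.575725 + 0.38·0.563260 = 0.789764
u(1.52) ≈ 0.7898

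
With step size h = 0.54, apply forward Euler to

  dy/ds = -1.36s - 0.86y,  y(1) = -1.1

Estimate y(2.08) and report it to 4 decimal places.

Euler: y_{n+1} = y_n + h·f(s_n, y_n).
s=1.000000, y=-1.100000: f=-0.414000 → y ← -1.100000 + 0.54·(-0.414000) = -1.323560
s=1.540000, y=-1.323560: f=-0.956138 → y ← -1.323560 + 0.54·(-0.956138) = -1.839875
y(2.08) ≈ -1.8399

-1.8399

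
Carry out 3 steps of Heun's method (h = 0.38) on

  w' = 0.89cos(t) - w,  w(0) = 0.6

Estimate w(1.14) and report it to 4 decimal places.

Heun: k1 = f(t_n, w_n); k2 = f(t_n + h, w_n + h·k1); w_{n+1} = w_n + (h/2)·(k1 + k2).
t=0.000000, w=0.600000:
  k1 = f(0.000000, 0.600000) = 0.290000
  k2 = f(0.380000, 0.710200) = 0.116312
  w ← 0.600000 + (0.38/2)·(0.290000 + 0.116312) = 0.677199
t=0.380000, w=0.677199:
  k1 = f(0.380000, 0.677199) = 0.149312
  k2 = f(0.760000, 0.733938) = -0.088834
  w ← 0.677199 + (0.38/2)·(0.149312 + (-0.088834)) = 0.688690
t=0.760000, w=0.688690:
  k1 = f(0.760000, 0.688690) = -0.043586
  k2 = f(1.140000, 0.672127) = -0.300468
  w ← 0.688690 + (0.38/2)·(-0.043586 + (-0.300468)) = 0.623320
w(1.14) ≈ 0.6233

0.6233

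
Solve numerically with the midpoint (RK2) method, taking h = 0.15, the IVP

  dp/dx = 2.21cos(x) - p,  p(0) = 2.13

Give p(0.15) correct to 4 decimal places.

2.1402

Midpoint: k1 = f(x_n, p_n); k2 = f(x_n + h/2, p_n + (h/2)·k1); p_{n+1} = p_n + h·k2.
x=0.000000, p=2.130000:
  k1 = f(0.000000, 2.130000) = 0.080000
  k2 = f(0.075000, 2.136000) = 0.067787
  p ← 2.130000 + 0.15·0.067787 = 2.140168
p(0.15) ≈ 2.1402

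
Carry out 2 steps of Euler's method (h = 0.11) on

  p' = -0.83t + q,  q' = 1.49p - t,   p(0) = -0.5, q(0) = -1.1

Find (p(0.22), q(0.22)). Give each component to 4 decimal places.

-0.7611, -1.2958

Euler on (p,q): p_{n+1} = p_n + h·p', q_{n+1} = q_n + h·q'.
0.000000: (-0.500000, -1.100000); f=(-1.100000, -0.745000) → (-0.621000, -1.181950)
0.110000: (-0.621000, -1.181950); f=(-1.273250, -1.035290) → (-0.761057, -1.295832)
(p(0.22), q(0.22)) ≈ (-0.7611, -1.2958)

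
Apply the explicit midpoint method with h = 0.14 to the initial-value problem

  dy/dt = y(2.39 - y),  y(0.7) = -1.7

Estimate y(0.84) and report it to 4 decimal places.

Midpoint: k1 = f(t_n, y_n); k2 = f(t_n + h/2, y_n + (h/2)·k1); y_{n+1} = y_n + h·k2.
t=0.700000, y=-1.700000:
  k1 = f(0.700000, -1.700000) = -6.953000
  k2 = f(0.770000, -2.186710) = -10.007938
  y ← -1.700000 + 0.14·(-10.007938) = -3.101111
y(0.84) ≈ -3.1011

-3.1011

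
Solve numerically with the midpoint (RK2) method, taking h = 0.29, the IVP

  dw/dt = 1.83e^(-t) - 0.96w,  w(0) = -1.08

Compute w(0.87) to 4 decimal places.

0.1828

Midpoint: k1 = f(t_n, w_n); k2 = f(t_n + h/2, w_n + (h/2)·k1); w_{n+1} = w_n + h·k2.
t=0.000000, w=-1.080000:
  k1 = f(0.000000, -1.080000) = 2.866800
  k2 = f(0.145000, -0.664314) = 2.220732
  w ← -1.080000 + 0.29·2.220732 = -0.435988
t=0.290000, w=-0.435988:
  k1 = f(0.290000, -0.435988) = 1.787870
  k2 = f(0.435000, -0.176746) = 1.354171
  w ← -0.435988 + 0.29·1.354171 = -0.043278
t=0.580000, w=-0.043278:
  k1 = f(0.580000, -0.043278) = 1.066161
  k2 = f(0.725000, 0.111315) = 0.779451
  w ← -0.043278 + 0.29·0.779451 = 0.182763
w(0.87) ≈ 0.1828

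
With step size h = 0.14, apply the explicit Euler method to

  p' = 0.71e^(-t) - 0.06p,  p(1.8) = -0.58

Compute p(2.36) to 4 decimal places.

Euler: p_{n+1} = p_n + h·f(t_n, p_n).
t=1.800000, p=-0.580000: f=0.152162 → p ← -0.580000 + 0.14·0.152162 = -0.558697
t=1.940000, p=-0.558697: f=0.135552 → p ← -0.558697 + 0.14·0.135552 = -0.539720
t=2.080000, p=-0.539720: f=0.121084 → p ← -0.539720 + 0.14·0.121084 = -0.522768
t=2.220000, p=-0.522768: f=0.108479 → p ← -0.522768 + 0.14·0.108479 = -0.507581
p(2.36) ≈ -0.5076

-0.5076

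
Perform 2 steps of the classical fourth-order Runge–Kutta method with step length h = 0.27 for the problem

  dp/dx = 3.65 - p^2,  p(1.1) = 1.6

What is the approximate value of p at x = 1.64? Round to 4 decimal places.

RK4: k1 = f(x_n, p_n); k2 = f(x_n + h/2, p_n + (h/2)·k1); k3 = f(x_n + h/2, p_n + (h/2)·k2); k4 = f(x_n + h, p_n + h·k3); p_{n+1} = p_n + (h/6)·(k1 + 2k2 + 2k3 + k4).
x=1.100000, p=1.600000:
  k1 = f(1.100000, 1.600000) = 1.090000
  k2 = f(1.235000, 1.747150) = 0.597467
  k3 = f(1.235000, 1.680658) = 0.825389
  k4 = f(1.370000, 1.822855) = 0.327200
  p ← 1.600000 + (0.27/6)·(k1 + 2k2 + 2k3 + k4) = 1.791831
x=1.370000, p=1.791831:
  k1 = f(1.370000, 1.791831) = 0.439342
  k2 = f(1.505000, 1.851142) = 0.223273
  k3 = f(1.505000, 1.821973) = 0.330415
  k4 = f(1.640000, 1.881043) = 0.111677
  p ← 1.791831 + (0.27/6)·(k1 + 2k2 + 2k3 + k4) = 1.866459
p(1.64) ≈ 1.8665

1.8665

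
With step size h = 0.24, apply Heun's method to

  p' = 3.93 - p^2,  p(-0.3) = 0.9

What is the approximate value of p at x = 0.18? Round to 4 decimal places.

Heun: k1 = f(x_n, p_n); k2 = f(x_n + h, p_n + h·k1); p_{n+1} = p_n + (h/2)·(k1 + k2).
x=-0.300000, p=0.900000:
  k1 = f(-0.300000, 0.900000) = 3.120000
  k2 = f(-0.060000, 1.648800) = 1.211459
  p ← 0.900000 + (0.24/2)·(3.120000 + 1.211459) = 1.419775
x=-0.060000, p=1.419775:
  k1 = f(-0.060000, 1.419775) = 1.914239
  k2 = f(0.180000, 1.879192) = 0.398636
  p ← 1.419775 + (0.24/2)·(1.914239 + 0.398636) = 1.697320
p(0.18) ≈ 1.6973

1.6973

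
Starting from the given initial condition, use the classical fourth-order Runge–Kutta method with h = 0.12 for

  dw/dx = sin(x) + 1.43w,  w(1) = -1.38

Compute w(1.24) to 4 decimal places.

RK4: k1 = f(x_n, w_n); k2 = f(x_n + h/2, w_n + (h/2)·k1); k3 = f(x_n + h/2, w_n + (h/2)·k2); k4 = f(x_n + h, w_n + h·k3); w_{n+1} = w_n + (h/6)·(k1 + 2k2 + 2k3 + k4).
x=1.000000, w=-1.380000:
  k1 = f(1.000000, -1.380000) = -1.131929
  k2 = f(1.060000, -1.447916) = -1.198164
  k3 = f(1.060000, -1.451890) = -1.203847
  k4 = f(1.120000, -1.524462) = -1.279880
  w ← -1.380000 + (0.12/6)·(k1 + 2k2 + 2k3 + k4) = -1.524317
x=1.120000, w=-1.524317:
  k1 = f(1.120000, -1.524317) = -1.279672
  k2 = f(1.180000, -1.601097) = -1.364963
  k3 = f(1.180000, -1.606214) = -1.372281
  k4 = f(1.240000, -1.688990) = -1.469472
  w ← -1.524317 + (0.12/6)·(k1 + 2k2 + 2k3 + k4) = -1.688789
w(1.24) ≈ -1.6888

-1.6888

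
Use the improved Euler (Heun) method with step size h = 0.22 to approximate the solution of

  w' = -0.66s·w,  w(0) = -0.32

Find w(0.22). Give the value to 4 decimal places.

-0.3149

Heun: k1 = f(s_n, w_n); k2 = f(s_n + h, w_n + h·k1); w_{n+1} = w_n + (h/2)·(k1 + k2).
s=0.000000, w=-0.320000:
  k1 = f(0.000000, -0.320000) = 0.000000
  k2 = f(0.220000, -0.320000) = 0.046464
  w ← -0.320000 + (0.22/2)·(0.000000 + 0.046464) = -0.314889
w(0.22) ≈ -0.3149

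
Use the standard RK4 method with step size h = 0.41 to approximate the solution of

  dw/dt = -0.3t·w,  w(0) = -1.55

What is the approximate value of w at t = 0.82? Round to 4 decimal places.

-1.4013

RK4: k1 = f(t_n, w_n); k2 = f(t_n + h/2, w_n + (h/2)·k1); k3 = f(t_n + h/2, w_n + (h/2)·k2); k4 = f(t_n + h, w_n + h·k3); w_{n+1} = w_n + (h/6)·(k1 + 2k2 + 2k3 + k4).
t=0.000000, w=-1.550000:
  k1 = f(0.000000, -1.550000) = 0.000000
  k2 = f(0.205000, -1.550000) = 0.095325
  k3 = f(0.205000, -1.530458) = 0.094123
  k4 = f(0.410000, -1.511409) = 0.185903
  w ← -1.550000 + (0.41/6)·(k1 + 2k2 + 2k3 + k4) = -1.511405
t=0.410000, w=-1.511405:
  k1 = f(0.410000, -1.511405) = 0.185903
  k2 = f(0.615000, -1.473295) = 0.271823
  k3 = f(0.615000, -1.455682) = 0.268573
  k4 = f(0.820000, -1.401290) = 0.344717
  w ← -1.511405 + (0.41/6)·(k1 + 2k2 + 2k3 + k4) = -1.401292
w(0.82) ≈ -1.4013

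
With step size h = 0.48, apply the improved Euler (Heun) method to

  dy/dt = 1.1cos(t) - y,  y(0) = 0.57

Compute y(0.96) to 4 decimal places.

0.7391

Heun: k1 = f(t_n, y_n); k2 = f(t_n + h, y_n + h·k1); y_{n+1} = y_n + (h/2)·(k1 + k2).
t=0.000000, y=0.570000:
  k1 = f(0.000000, 0.570000) = 0.530000
  k2 = f(0.480000, 0.824400) = 0.151294
  y ← 0.570000 + (0.48/2)·(0.530000 + 0.151294) = 0.733511
t=0.480000, y=0.733511:
  k1 = f(0.480000, 0.733511) = 0.242184
  k2 = f(0.960000, 0.849759) = -0.218887
  y ← 0.733511 + (0.48/2)·(0.242184 + (-0.218887)) = 0.739102
y(0.96) ≈ 0.7391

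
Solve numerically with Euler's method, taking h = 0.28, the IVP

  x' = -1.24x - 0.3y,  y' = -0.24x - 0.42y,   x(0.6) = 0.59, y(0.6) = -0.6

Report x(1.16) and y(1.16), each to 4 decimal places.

Euler on (x,y): x_{n+1} = x_n + h·x', y_{n+1} = y_n + h·y'.
0.600000: (0.590000, -0.600000); f=(-0.551600, 0.110400) → (0.435552, -0.569088)
0.880000: (0.435552, -0.569088); f=(-0.369358, 0.134484) → (0.332132, -0.531432)
(x(1.16), y(1.16)) ≈ (0.3321, -0.5314)

0.3321, -0.5314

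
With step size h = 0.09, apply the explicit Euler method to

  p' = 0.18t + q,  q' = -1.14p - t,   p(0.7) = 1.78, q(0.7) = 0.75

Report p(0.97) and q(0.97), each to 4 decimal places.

Euler on (p,q): p_{n+1} = p_n + h·p', q_{n+1} = q_n + h·q'.
0.700000: (1.780000, 0.750000); f=(0.876000, -2.729200) → (1.858840, 0.504372)
0.790000: (1.858840, 0.504372); f=(0.646572, -2.909078) → (1.917031, 0.242555)
0.880000: (1.917031, 0.242555); f=(0.400955, -3.065416) → (1.953117, -0.033332)
(p(0.97), q(0.97)) ≈ (1.9531, -0.0333)

1.9531, -0.0333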